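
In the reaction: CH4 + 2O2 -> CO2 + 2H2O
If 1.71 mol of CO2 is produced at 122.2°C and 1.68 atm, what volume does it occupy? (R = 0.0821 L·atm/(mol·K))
T = 122.2°C + 273.15 = 395.35 K
V = nRT/P = (1.71 × 0.0821 × 395.35) / 1.68
V = 33.04 L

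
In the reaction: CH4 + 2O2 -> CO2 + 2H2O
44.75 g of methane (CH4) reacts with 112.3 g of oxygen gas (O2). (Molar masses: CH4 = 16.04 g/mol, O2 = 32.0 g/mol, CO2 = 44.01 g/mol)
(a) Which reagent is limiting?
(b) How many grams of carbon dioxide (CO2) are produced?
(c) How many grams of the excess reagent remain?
(a) O2, (b) 77.22 g, (c) 16.6 g

Moles of CH4 = 44.75 g ÷ 16.04 g/mol = 2.7899 mol
Moles of O2 = 112.3 g ÷ 32.0 g/mol = 3.50937 mol
Moles ÷ coefficient: CH4: 2.7899/1 = 2.79, O2: 3.50937/2 = 1.755
(a) O2 has the smaller value, so O2 is the limiting reagent.
(b) Moles of CO2 = 3.50937 mol O2 × (1/2) = 1.75469 mol; mass = 1.75469 mol × 44.01 g/mol = 77.22 g
(c) CH4 consumed = 3.50937 × (1/2) = 1.75469 mol; remaining = 2.7899 − 1.75469 = 1.03521 mol; mass = 1.03521 mol × 16.04 g/mol = 16.6 g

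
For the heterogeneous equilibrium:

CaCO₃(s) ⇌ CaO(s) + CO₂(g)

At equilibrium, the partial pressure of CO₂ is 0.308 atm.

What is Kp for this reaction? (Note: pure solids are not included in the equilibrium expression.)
K_p = 0.308

Solids (CaCO₃, CaO) have activity 1 and are excluded.
Kp = P(CO₂) = 0.308.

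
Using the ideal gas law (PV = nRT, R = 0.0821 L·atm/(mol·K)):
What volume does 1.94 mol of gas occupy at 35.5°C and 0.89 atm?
T = 35.5°C + 273.15 = 308.65 K
V = nRT/P = (1.94 × 0.0821 × 308.65) / 0.89
V = 55.24 L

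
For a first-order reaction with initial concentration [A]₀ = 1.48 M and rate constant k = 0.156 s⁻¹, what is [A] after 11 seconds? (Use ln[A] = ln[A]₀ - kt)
0.2661 M

ln[A] = ln[A]₀ - k·t = ln(1.48) - (0.156)·(11) = 0.3920 - 1.7160 = -1.3240
[A] = e^(-1.3240) = 0.2661 M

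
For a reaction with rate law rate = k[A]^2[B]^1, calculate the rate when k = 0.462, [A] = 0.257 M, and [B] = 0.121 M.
0.003692 M/s

rate = k·[A]^2·[B]^1 = 0.462·(0.257)^2·(0.121)^1 = 0.462·0.066049·0.121 = 0.003692 M/s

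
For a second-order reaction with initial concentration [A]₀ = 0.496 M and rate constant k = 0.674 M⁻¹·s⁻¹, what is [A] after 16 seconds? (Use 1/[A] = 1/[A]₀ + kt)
0.0781 M

1/[A] = 1/[A]₀ + k·t = 1/0.496 + (0.674)·(16) = 2.0161 + 10.7840 = 12.8001
[A] = 1/12.8001 = 0.0781 M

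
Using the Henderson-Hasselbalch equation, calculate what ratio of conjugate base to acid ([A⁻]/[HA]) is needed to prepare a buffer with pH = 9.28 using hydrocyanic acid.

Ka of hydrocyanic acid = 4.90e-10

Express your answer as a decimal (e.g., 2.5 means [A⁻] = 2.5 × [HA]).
[A⁻]/[HA] = 0.934

pKa = −log(4.90e-10) = 9.3098. pH = pKa + log([A⁻]/[HA]). 9.28 = 9.3098 + log(ratio). log(ratio) = 9.28 − 9.3098 = -0.0298. ratio = 10^(-0.0298) = 0.934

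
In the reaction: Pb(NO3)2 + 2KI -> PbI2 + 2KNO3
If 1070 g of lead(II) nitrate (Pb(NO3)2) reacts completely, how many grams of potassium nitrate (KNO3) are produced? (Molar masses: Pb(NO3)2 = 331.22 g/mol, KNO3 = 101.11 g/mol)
Moles of Pb(NO3)2 = 1070 g ÷ 331.22 g/mol = 3.23048 mol
Mole ratio: 2 mol KNO3 / 1 mol Pb(NO3)2
Moles of KNO3 = 3.23048 × (2/1) = 6.46096 mol
Mass of KNO3 = 6.46096 mol × 101.11 g/mol = 653.3 g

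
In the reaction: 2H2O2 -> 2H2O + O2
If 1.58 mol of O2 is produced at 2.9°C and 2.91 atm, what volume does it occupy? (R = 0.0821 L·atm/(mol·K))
T = 2.9°C + 273.15 = 276.05 K
V = nRT/P = (1.58 × 0.0821 × 276.05) / 2.91
V = 12.31 L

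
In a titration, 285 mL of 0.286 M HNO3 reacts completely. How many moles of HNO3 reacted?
Moles = Molarity × Volume (L)
Moles = 0.286 M × 0.285 L = 0.08151 mol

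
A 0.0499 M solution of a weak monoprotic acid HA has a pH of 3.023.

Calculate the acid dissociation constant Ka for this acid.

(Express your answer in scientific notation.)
K_a = 1.84e-05

[H⁺] = 10^(−pH) = 10^(−3.023) = 9.484e-04 M. For HA ⇌ H⁺ + A⁻, Ka = x²/(C − x) = (9.484e-04)²/(0.0499 − 9.484e-04) = 1.84e-05.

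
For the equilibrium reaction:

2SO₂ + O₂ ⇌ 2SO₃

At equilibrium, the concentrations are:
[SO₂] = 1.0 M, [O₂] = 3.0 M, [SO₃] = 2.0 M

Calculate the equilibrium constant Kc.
K_c = 1.3333

Kc = ([SO₃]^2) / ([SO₂]^2 × [O₂])
   = ((2.0)^2) / ((1.0)^2·(3.0))
   = 4 / 3 = 1.3333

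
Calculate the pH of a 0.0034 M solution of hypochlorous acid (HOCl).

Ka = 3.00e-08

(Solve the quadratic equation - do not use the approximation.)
pH = 5.00

x² + Ka×x - Ka×C = 0. Using quadratic formula: [H⁺] = 1.0085e-05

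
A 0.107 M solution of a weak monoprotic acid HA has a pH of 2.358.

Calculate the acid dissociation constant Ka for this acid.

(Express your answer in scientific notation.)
K_a = 1.87e-04

[H⁺] = 10^(−pH) = 10^(−2.358) = 4.385e-03 M. For HA ⇌ H⁺ + A⁻, Ka = x²/(C − x) = (4.385e-03)²/(0.107 − 4.385e-03) = 1.87e-04.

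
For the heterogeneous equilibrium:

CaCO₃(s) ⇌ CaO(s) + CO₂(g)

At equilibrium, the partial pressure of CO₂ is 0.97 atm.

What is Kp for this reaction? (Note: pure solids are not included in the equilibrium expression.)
K_p = 0.97

Solids (CaCO₃, CaO) have activity 1 and are excluded.
Kp = P(CO₂) = 0.97.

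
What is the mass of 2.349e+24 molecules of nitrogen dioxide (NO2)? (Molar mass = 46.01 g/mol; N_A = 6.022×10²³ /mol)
Moles = 2.349e+24 ÷ 6.022×10²³ = 3.9007 mol
Mass = 3.9007 mol × 46.01 g/mol = 179.5 g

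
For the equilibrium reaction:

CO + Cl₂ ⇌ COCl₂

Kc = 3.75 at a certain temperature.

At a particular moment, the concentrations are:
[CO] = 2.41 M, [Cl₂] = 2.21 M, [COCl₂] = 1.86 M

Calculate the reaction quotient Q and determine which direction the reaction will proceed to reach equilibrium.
Q = 0.349, Q < K, reaction proceeds forward (toward products)

Q = ([COCl₂]) / ([CO] × [Cl₂])
  = ((1.86)) / ((2.41)·(2.21)) = 1.86/5.3261 = 0.3492
Since Q = 0.3492 < Kc = 3.75, the reaction proceeds forward (toward products) to reach equilibrium.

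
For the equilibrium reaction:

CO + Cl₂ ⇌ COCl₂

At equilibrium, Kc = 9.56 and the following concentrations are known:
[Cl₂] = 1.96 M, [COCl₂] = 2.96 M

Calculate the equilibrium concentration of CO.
[CO] = 0.1580 M

Kc = ([COCl₂]) / ([CO] × [Cl₂]) = 9.56
[CO]^1 = (product terms)/(Kc · other reactant terms) = 2.96 / (9.56 · 1.96) = 0.15797
[CO] = 0.1580 M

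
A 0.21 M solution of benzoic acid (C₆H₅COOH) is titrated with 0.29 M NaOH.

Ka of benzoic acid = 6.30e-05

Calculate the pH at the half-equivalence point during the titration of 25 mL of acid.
pH = pKa = 4.20

At the half-equivalence point, [HA] = [A⁻], so by Henderson–Hasselbalch pH = pKa + log(1) = pKa.
pKa = −log(6.30e-05) = 4.20.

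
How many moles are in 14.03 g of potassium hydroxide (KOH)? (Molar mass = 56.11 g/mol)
Moles = 14.03 g ÷ 56.11 g/mol = 0.25 mol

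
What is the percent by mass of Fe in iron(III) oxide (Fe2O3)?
Mass of Fe in formula = 55.85 × 2 = 111.7 g/mol
Molar mass = 159.7 g/mol
% Fe = (111.7/159.7) × 100% = 69.94%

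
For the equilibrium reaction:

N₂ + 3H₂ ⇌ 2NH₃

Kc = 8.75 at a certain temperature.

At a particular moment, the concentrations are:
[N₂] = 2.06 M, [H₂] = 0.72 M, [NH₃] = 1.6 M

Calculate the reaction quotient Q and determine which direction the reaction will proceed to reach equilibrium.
Q = 3.329, Q < K, reaction proceeds forward (toward products)

Q = ([NH₃]^2) / ([N₂] × [H₂]^3)
  = ((1.6)^2) / ((2.06)·(0.72)^3) = 2.56/0.76889 = 3.329
Since Q = 3.329 < Kc = 8.75, the reaction proceeds forward (toward products) to reach equilibrium.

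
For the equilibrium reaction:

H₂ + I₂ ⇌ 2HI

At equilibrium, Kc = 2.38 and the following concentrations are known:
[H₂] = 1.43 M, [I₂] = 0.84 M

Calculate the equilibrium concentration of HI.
[HI] = 1.6908 M

Kc = ([HI]^2) / ([H₂] × [I₂]) = 2.38
[HI]^2 = Kc · (reactant terms)/(other product terms) = 2.38 · 1.2012 / 1 = 2.8589
[HI] = (2.8589)^(1/2) = 1.6908 M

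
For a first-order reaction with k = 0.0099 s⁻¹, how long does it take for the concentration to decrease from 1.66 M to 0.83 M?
70.01 s

From ln[A] = ln[A]₀ - k·t: t = ln([A]₀/[A])/k = ln(1.66/0.83)/0.0099 = ln(2.0000)/0.0099 = 0.6931/0.0099 = 70.01 s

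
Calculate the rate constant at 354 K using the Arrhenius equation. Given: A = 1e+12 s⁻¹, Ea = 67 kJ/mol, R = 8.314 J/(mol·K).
1.30e+02 s⁻¹

k = A·exp(-Ea/(R·T)) = 1e+12·exp(-67000/(8.314·354)) = 1e+12·exp(-22.7647) = 1e+12·1.2985e-10 = 1.30e+02 s⁻¹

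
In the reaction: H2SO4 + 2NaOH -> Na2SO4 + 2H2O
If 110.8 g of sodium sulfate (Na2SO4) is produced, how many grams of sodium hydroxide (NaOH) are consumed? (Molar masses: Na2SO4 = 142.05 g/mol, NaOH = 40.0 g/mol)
Moles of Na2SO4 = 110.8 g ÷ 142.05 g/mol = 0.780007 mol
Mole ratio: 2 mol NaOH / 1 mol Na2SO4
Moles of NaOH = 0.780007 × (2/1) = 1.56001 mol
Mass of NaOH = 1.56001 mol × 40.0 g/mol = 62.4 g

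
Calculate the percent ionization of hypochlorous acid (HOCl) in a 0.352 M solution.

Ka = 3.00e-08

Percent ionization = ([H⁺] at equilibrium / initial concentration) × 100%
Percent ionization = 0.0292%

Let x = [H⁺]. Ka = x²/(C - x) ⇒ x² + (3.00e-08)x - (3.00e-08)(0.352) = 0. x = 1.0275e-04. Percent = (1.0275e-04/0.352) × 100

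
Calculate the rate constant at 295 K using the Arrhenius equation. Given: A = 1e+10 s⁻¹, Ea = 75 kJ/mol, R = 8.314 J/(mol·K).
5.24e-04 s⁻¹

k = A·exp(-Ea/(R·T)) = 1e+10·exp(-75000/(8.314·295)) = 1e+10·exp(-30.5794) = 1e+10·5.2424e-14 = 5.24e-04 s⁻¹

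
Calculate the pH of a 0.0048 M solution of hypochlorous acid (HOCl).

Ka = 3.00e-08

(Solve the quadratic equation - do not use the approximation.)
pH = 4.92

x² + Ka×x - Ka×C = 0. Using quadratic formula: [H⁺] = 1.1985e-05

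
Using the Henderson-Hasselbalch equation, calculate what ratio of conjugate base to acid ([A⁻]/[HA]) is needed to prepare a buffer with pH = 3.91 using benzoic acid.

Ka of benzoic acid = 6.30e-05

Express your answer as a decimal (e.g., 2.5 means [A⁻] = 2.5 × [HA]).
[A⁻]/[HA] = 0.512

pKa = −log(6.30e-05) = 4.2007. pH = pKa + log([A⁻]/[HA]). 3.91 = 4.2007 + log(ratio). log(ratio) = 3.91 − 4.2007 = -0.2907. ratio = 10^(-0.2907) = 0.512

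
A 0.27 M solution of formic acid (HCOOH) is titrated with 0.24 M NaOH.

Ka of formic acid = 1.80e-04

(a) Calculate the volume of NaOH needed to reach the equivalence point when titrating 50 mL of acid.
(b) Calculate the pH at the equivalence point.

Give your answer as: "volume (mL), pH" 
V = 56.2 mL, pH = 8.42

(a) At equivalence: moles acid = moles base.
moles acid = 0.27 × 0.05 = 0.0135 mol; V_NaOH = 0.0135/0.24 = 0.05625 L = 56.2 mL.
(b) At equivalence, all acid → conjugate base A⁻ at [A⁻] = 0.0135/0.1062 = 0.1271 M.
Kb = Kw/Ka = 1.0e-14/1.80e-04 = 5.556e-11; [OH⁻] = √(Kb·[A⁻]) = 2.657e-06; pOH = 5.58; pH = 14 − pOH = 8.42.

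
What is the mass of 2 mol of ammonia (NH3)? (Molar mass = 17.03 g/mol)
Mass = 2 mol × 17.03 g/mol = 34.06 g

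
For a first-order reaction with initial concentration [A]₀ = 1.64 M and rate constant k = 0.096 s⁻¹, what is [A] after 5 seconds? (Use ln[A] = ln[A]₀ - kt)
1.0148 M

ln[A] = ln[A]₀ - k·t = ln(1.64) - (0.096)·(5) = 0.4947 - 0.4800 = 0.0147
[A] = e^(0.0147) = 1.0148 M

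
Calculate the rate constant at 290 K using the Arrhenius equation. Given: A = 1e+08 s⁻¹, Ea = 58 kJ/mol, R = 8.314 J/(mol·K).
3.57e-03 s⁻¹

k = A·exp(-Ea/(R·T)) = 1e+08·exp(-58000/(8.314·290)) = 1e+08·exp(-24.0558) = 1e+08·3.5702e-11 = 3.57e-03 s⁻¹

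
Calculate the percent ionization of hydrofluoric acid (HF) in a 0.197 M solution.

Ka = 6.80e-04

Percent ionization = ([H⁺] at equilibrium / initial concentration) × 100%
Percent ionization = 5.71%

Let x = [H⁺]. Ka = x²/(C - x) ⇒ x² + (6.80e-04)x - (6.80e-04)(0.197) = 0. x = 1.1239e-02. Percent = (1.1239e-02/0.197) × 100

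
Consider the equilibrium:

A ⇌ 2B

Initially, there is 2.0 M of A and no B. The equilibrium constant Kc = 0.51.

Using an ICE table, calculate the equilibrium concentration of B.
[B] = 0.890 M

ICE: [A] = 2.0 − x, [B] = 2x.
Kc = (2x)²/(2.0 − x) = 0.51 ⇒ 4x² + 0.51x − 1.02 = 0.
x = (−0.51 + √(0.51² + 4·4·1.02))/(2·4) = (−0.51 + √16.58)/8 = 0.44523.
[B] = 2x = 0.890 M.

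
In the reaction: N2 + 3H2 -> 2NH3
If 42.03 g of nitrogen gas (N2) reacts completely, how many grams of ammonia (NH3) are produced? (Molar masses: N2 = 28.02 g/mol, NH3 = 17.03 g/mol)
Moles of N2 = 42.03 g ÷ 28.02 g/mol = 1.5 mol
Mole ratio: 2 mol NH3 / 1 mol N2
Moles of NH3 = 1.5 × (2/1) = 3 mol
Mass of NH3 = 3 mol × 17.03 g/mol = 51.09 g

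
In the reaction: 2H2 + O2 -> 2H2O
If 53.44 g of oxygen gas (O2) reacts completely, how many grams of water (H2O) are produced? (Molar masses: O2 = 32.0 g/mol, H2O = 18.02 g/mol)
Moles of O2 = 53.44 g ÷ 32.0 g/mol = 1.67 mol
Mole ratio: 2 mol H2O / 1 mol O2
Moles of H2O = 1.67 × (2/1) = 3.34 mol
Mass of H2O = 3.34 mol × 18.02 g/mol = 60.19 g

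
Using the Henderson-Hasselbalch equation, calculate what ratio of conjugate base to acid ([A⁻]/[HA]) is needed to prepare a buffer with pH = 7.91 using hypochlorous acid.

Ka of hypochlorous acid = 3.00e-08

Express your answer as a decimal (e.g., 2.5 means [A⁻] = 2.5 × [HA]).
[A⁻]/[HA] = 2.438

pKa = −log(3.00e-08) = 7.5229. pH = pKa + log([A⁻]/[HA]). 7.91 = 7.5229 + log(ratio). log(ratio) = 7.91 − 7.5229 = 0.3871. ratio = 10^(0.3871) = 2.438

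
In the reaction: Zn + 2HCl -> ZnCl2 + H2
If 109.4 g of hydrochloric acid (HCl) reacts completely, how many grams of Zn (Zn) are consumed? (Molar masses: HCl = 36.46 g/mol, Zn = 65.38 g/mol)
Moles of HCl = 109.4 g ÷ 36.46 g/mol = 3.00055 mol
Mole ratio: 1 mol Zn / 2 mol HCl
Moles of Zn = 3.00055 × (1/2) = 1.50027 mol
Mass of Zn = 1.50027 mol × 65.38 g/mol = 98.09 g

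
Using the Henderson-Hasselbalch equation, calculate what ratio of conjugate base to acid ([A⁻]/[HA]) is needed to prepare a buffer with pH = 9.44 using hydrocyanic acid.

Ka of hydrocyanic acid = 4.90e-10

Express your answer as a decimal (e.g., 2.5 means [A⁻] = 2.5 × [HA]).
[A⁻]/[HA] = 1.350

pKa = −log(4.90e-10) = 9.3098. pH = pKa + log([A⁻]/[HA]). 9.44 = 9.3098 + log(ratio). log(ratio) = 9.44 − 9.3098 = 0.1302. ratio = 10^(0.1302) = 1.350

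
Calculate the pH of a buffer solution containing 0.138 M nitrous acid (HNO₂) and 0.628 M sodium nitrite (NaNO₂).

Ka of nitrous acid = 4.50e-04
pH = 4.00

pKa = -log(4.50e-04) = 3.35. pH = pKa + log([A⁻]/[HA]) = 3.35 + log(0.628/0.138)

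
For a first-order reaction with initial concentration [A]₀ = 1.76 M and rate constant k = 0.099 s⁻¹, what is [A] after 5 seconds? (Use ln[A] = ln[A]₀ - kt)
1.0728 M

ln[A] = ln[A]₀ - k·t = ln(1.76) - (0.099)·(5) = 0.5653 - 0.4950 = 0.0703
[A] = e^(0.0703) = 1.0728 M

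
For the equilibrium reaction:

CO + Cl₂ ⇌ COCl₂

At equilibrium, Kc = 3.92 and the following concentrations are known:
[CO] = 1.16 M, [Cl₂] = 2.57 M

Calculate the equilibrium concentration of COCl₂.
[COCl₂] = 11.6863 M

Kc = ([COCl₂]) / ([CO] × [Cl₂]) = 3.92
[COCl₂]^1 = Kc · (reactant terms)/(other product terms) = 3.92 · 2.9812 / 1 = 11.686
[COCl₂] = 11.6863 M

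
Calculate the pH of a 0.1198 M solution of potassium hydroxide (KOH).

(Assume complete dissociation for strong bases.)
pH = 13.08

[OH⁻] = 0.1198 M for strong base. pOH = -log[OH⁻] = 0.92, pH = 14 - pOH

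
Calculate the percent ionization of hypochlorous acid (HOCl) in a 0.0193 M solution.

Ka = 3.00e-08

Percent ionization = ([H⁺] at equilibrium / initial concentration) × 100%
Percent ionization = 0.125%

Let x = [H⁺]. Ka = x²/(C - x) ⇒ x² + (3.00e-08)x - (3.00e-08)(0.0193) = 0. x = 2.4047e-05. Percent = (2.4047e-05/0.0193) × 100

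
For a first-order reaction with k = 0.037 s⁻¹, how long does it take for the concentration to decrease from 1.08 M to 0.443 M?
24.09 s

From ln[A] = ln[A]₀ - k·t: t = ln([A]₀/[A])/k = ln(1.08/0.443)/0.037 = ln(2.4379)/0.037 = 0.8911/0.037 = 24.09 s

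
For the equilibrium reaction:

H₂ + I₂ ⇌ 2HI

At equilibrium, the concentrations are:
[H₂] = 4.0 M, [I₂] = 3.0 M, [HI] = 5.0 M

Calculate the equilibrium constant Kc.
K_c = 2.0833

Kc = ([HI]^2) / ([H₂] × [I₂])
   = ((5.0)^2) / ((4.0)·(3.0))
   = 25 / 12 = 2.0833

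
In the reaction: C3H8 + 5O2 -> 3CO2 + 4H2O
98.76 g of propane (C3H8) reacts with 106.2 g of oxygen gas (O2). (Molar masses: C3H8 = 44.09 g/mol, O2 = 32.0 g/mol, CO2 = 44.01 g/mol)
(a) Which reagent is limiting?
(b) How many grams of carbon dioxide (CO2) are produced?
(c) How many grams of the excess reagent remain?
(a) O2, (b) 87.63 g, (c) 69.5 g

Moles of C3H8 = 98.76 g ÷ 44.09 g/mol = 2.23996 mol
Moles of O2 = 106.2 g ÷ 32.0 g/mol = 3.31875 mol
Moles ÷ coefficient: C3H8: 2.23996/1 = 2.24, O2: 3.31875/5 = 0.6638
(a) O2 has the smaller value, so O2 is the limiting reagent.
(b) Moles of CO2 = 3.31875 mol O2 × (3/5) = 1.99125 mol; mass = 1.99125 mol × 44.01 g/mol = 87.63 g
(c) C3H8 consumed = 3.31875 × (1/5) = 0.66375 mol; remaining = 2.23996 − 0.66375 = 1.57621 mol; mass = 1.57621 mol × 44.09 g/mol = 69.5 g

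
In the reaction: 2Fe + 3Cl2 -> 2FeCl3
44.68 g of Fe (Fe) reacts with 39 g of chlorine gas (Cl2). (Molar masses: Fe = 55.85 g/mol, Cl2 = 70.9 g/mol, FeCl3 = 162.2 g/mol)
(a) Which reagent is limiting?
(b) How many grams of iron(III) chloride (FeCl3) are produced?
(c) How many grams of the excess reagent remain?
(a) Cl2, (b) 59.48 g, (c) 24.2 g

Moles of Fe = 44.68 g ÷ 55.85 g/mol = 0.8 mol
Moles of Cl2 = 39 g ÷ 70.9 g/mol = 0.550071 mol
Moles ÷ coefficient: Fe: 0.8/2 = 0.4, Cl2: 0.550071/3 = 0.1834
(a) Cl2 has the smaller value, so Cl2 is the limiting reagent.
(b) Moles of FeCl3 = 0.550071 mol Cl2 × (2/3) = 0.366714 mol; mass = 0.366714 mol × 162.2 g/mol = 59.48 g
(c) Fe consumed = 0.550071 × (2/3) = 0.366714 mol; remaining = 0.8 − 0.366714 = 0.433286 mol; mass = 0.433286 mol × 55.85 g/mol = 24.2 g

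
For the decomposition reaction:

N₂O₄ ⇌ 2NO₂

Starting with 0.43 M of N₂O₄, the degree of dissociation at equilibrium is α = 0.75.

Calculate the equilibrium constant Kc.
K_c = 3.8700

x = α·[A]₀ = 0.75 × 0.43 = 0.3225 M dissociated.
At eq: [N₂O₄] = 0.43 − 0.3225 = 0.1075 M; [NO₂] = 2x = 0.645 M.
Kc = [NO₂]²/[N₂O₄] = (0.645)²/0.1075 = 3.87.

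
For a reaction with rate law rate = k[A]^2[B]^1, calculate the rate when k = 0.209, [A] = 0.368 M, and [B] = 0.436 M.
0.01234 M/s

rate = k·[A]^2·[B]^1 = 0.209·(0.368)^2·(0.436)^1 = 0.209·0.135424·0.436 = 0.01234 M/s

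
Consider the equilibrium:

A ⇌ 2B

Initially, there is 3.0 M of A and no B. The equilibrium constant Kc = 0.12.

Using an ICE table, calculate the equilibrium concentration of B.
[B] = 0.571 M

ICE: [A] = 3.0 − x, [B] = 2x.
Kc = (2x)²/(3.0 − x) = 0.12 ⇒ 4x² + 0.12x − 0.36 = 0.
x = (−0.12 + √(0.12² + 4·4·0.36))/(2·4) = (−0.12 + √5.7744)/8 = 0.28537.
[B] = 2x = 0.571 M.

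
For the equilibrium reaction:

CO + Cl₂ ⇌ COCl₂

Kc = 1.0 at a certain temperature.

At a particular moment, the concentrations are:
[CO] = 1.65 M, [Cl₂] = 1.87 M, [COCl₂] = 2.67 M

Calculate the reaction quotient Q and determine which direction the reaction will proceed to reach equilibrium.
Q = 0.865, Q < K, reaction proceeds forward (toward products)

Q = ([COCl₂]) / ([CO] × [Cl₂])
  = ((2.67)) / ((1.65)·(1.87)) = 2.67/3.0855 = 0.8653
Since Q = 0.8653 < Kc = 1.0, the reaction proceeds forward (toward products) to reach equilibrium.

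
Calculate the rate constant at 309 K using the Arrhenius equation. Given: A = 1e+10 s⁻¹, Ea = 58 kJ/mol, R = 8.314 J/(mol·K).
1.57e+00 s⁻¹

k = A·exp(-Ea/(R·T)) = 1e+10·exp(-58000/(8.314·309)) = 1e+10·exp(-22.5766) = 1e+10·1.5671e-10 = 1.57e+00 s⁻¹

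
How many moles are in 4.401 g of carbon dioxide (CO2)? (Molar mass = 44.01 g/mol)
Moles = 4.401 g ÷ 44.01 g/mol = 0.1 mol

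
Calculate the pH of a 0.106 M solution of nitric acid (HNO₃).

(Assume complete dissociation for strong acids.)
pH = 0.97

[H⁺] = 0.106 M for strong acid. pH = -log[H⁺] = -log(0.106)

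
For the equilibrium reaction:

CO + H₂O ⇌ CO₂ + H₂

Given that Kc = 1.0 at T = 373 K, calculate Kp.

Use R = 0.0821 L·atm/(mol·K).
K_p = 1.0000

Δn = (moles gaseous products) − (moles gaseous reactants) = 0
T = 373 K; RT = 0.0821 × 373 = 30.6233
Kp = Kc·(RT)^Δn = 1.0 × (30.6233)^0 = 1.0 × 1 = 1.0000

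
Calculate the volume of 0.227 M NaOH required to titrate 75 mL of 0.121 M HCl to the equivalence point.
V_{base} = 40.0 mL

At equivalence: moles acid = moles base.
moles HCl = 0.121 M × 0.075 L = 0.009075 mol
V_NaOH = 0.009075 mol ÷ 0.227 M = 0.03998 L = 40.0 mL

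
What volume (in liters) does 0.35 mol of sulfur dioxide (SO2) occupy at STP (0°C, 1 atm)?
At STP, 1 mol of gas occupies 22.4 L
Volume = 0.35 mol × 22.4 L/mol = 7.84 L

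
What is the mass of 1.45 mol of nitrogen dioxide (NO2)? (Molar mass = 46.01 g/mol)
Mass = 1.45 mol × 46.01 g/mol = 66.71 g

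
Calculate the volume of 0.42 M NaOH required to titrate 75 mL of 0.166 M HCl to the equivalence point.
V_{base} = 29.6 mL

At equivalence: moles acid = moles base.
moles HCl = 0.166 M × 0.075 L = 0.01245 mol
V_NaOH = 0.01245 mol ÷ 0.42 M = 0.02964 L = 29.6 mL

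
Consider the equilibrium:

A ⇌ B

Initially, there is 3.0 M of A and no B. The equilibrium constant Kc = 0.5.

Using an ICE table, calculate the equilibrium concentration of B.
[B] = 1.000 M

ICE: [A] = 3.0 − x, [B] = x.
Kc = x/(3.0 − x) = 0.5 ⇒ x = 0.5·3.0/(1 + 0.5) = 1.5/1.5 = 1.
[B] = x = 1.000 M.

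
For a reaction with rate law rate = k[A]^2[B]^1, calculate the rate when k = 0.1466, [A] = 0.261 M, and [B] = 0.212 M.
0.002117 M/s

rate = k·[A]^2·[B]^1 = 0.1466·(0.261)^2·(0.212)^1 = 0.1466·0.068121·0.212 = 0.002117 M/s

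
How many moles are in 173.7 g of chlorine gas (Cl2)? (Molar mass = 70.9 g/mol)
Moles = 173.7 g ÷ 70.9 g/mol = 2.45 mol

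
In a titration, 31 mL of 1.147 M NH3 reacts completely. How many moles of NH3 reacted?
Moles = Molarity × Volume (L)
Moles = 1.147 M × 0.031 L = 0.03556 mol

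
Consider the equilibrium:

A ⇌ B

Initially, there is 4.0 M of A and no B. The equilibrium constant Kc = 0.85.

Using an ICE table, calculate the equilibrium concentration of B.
[B] = 1.838 M

ICE: [A] = 4.0 − x, [B] = x.
Kc = x/(4.0 − x) = 0.85 ⇒ x = 0.85·4.0/(1 + 0.85) = 3.4/1.85 = 1.838.
[B] = x = 1.838 M.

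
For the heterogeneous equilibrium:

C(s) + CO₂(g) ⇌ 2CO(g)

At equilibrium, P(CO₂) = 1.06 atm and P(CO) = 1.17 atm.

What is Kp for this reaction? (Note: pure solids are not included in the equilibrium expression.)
K_p = 1.291

Solid C is excluded.
Kp = P(CO)²/P(CO₂) = (1.17)²/1.06 = 1.369/1.06 = 1.291.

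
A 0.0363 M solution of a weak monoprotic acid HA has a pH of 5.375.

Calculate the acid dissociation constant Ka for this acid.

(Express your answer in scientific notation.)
K_a = 4.90e-10

[H⁺] = 10^(−pH) = 10^(−5.375) = 4.217e-06 M. For HA ⇌ H⁺ + A⁻, Ka = x²/(C − x) = (4.217e-06)²/(0.0363 − 4.217e-06) = 4.90e-10.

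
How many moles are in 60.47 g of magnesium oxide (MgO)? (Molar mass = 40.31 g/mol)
Moles = 60.47 g ÷ 40.31 g/mol = 1.5 mol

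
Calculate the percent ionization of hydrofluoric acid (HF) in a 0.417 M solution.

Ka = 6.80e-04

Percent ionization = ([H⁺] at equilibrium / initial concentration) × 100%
Percent ionization = 3.96%

Let x = [H⁺]. Ka = x²/(C - x) ⇒ x² + (6.80e-04)x - (6.80e-04)(0.417) = 0. x = 1.6503e-02. Percent = (1.6503e-02/0.417) × 100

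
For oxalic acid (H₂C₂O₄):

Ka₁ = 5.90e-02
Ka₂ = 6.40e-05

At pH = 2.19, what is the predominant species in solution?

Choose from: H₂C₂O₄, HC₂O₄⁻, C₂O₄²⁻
HC₂O₄⁻

pKa1 = 1.23, pKa2 = 4.19. Each pKa is the crossover between adjacent species; pH = 2.19 lies in the region where HC₂O₄⁻ predominates.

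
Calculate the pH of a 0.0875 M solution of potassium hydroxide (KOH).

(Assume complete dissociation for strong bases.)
pH = 12.94

[OH⁻] = 0.0875 M for strong base. pOH = -log[OH⁻] = 1.06, pH = 14 - pOH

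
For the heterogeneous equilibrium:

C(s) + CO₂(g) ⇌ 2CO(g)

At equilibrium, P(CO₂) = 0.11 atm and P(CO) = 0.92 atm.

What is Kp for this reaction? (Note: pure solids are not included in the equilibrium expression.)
K_p = 7.695

Solid C is excluded.
Kp = P(CO)²/P(CO₂) = (0.92)²/0.11 = 0.8464/0.11 = 7.695.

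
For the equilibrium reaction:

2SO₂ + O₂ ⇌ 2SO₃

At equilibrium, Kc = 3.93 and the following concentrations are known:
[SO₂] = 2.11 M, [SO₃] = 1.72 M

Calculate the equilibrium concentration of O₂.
[O₂] = 0.1691 M

Kc = ([SO₃]^2) / ([SO₂]^2 × [O₂]) = 3.93
[O₂]^1 = (product terms)/(Kc · other reactant terms) = 2.9584 / (3.93 · 4.4521) = 0.16908
[O₂] = 0.1691 M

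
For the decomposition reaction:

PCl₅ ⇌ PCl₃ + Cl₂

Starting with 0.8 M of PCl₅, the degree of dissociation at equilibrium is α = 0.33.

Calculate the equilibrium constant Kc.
K_c = 0.1300

x = α·[A]₀ = 0.33 × 0.8 = 0.264 M dissociated.
At eq: [PCl₅] = 0.8 − 0.264 = 0.536 M; [PCl₃] = [Cl₂] = x = 0.264 M.
Kc = [PCl₃][Cl₂]/[PCl₅] = (0.264)²/0.536 = 0.13.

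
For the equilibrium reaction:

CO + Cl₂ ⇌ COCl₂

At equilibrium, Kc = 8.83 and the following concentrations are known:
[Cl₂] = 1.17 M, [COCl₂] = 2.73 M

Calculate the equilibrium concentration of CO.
[CO] = 0.2643 M

Kc = ([COCl₂]) / ([CO] × [Cl₂]) = 8.83
[CO]^1 = (product terms)/(Kc · other reactant terms) = 2.73 / (8.83 · 1.17) = 0.26425
[CO] = 0.2643 M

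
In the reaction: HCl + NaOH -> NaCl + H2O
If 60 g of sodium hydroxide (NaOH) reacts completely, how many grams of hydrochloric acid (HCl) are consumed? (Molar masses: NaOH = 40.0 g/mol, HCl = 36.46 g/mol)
Moles of NaOH = 60 g ÷ 40.0 g/mol = 1.5 mol
Mole ratio: 1 mol HCl / 1 mol NaOH
Moles of HCl = 1.5 × (1/1) = 1.5 mol
Mass of HCl = 1.5 mol × 36.46 g/mol = 54.69 g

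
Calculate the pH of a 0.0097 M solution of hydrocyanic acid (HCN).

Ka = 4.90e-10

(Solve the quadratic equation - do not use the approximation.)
pH = 5.66

x² + Ka×x - Ka×C = 0. Using quadratic formula: [H⁺] = 2.1799e-06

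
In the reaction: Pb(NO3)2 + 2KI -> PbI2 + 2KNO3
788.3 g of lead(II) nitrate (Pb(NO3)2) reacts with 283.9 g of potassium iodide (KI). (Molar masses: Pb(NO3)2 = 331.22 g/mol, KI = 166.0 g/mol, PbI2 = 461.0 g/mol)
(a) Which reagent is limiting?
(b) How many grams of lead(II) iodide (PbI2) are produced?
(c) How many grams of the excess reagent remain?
(a) KI, (b) 394.2 g, (c) 505.1 g

Moles of Pb(NO3)2 = 788.3 g ÷ 331.22 g/mol = 2.37999 mol
Moles of KI = 283.9 g ÷ 166.0 g/mol = 1.71024 mol
Moles ÷ coefficient: Pb(NO3)2: 2.37999/1 = 2.38, KI: 1.71024/2 = 0.8551
(a) KI has the smaller value, so KI is the limiting reagent.
(b) Moles of PbI2 = 1.71024 mol KI × (1/2) = 0.85512 mol; mass = 0.85512 mol × 461.0 g/mol = 394.2 g
(c) Pb(NO3)2 consumed = 1.71024 × (1/2) = 0.85512 mol; remaining = 2.37999 − 0.85512 = 1.52487 mol; mass = 1.52487 mol × 331.22 g/mol = 505.1 g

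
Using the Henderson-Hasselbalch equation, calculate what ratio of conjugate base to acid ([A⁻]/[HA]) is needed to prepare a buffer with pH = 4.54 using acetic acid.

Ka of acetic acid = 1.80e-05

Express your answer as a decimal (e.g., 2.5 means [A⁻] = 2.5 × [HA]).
[A⁻]/[HA] = 0.624

pKa = −log(1.80e-05) = 4.7447. pH = pKa + log([A⁻]/[HA]). 4.54 = 4.7447 + log(ratio). log(ratio) = 4.54 − 4.7447 = -0.2047. ratio = 10^(-0.2047) = 0.624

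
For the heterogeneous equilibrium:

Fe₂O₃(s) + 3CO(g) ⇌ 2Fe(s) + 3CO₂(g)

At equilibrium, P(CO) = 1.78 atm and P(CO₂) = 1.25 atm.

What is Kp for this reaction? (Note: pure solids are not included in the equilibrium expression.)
K_p = 0.346

Solids (Fe₂O₃, Fe) are excluded.
Kp = P(CO₂)³/P(CO)³ = (1.25)³/(1.78)³ = 1.953/5.64 = 0.346.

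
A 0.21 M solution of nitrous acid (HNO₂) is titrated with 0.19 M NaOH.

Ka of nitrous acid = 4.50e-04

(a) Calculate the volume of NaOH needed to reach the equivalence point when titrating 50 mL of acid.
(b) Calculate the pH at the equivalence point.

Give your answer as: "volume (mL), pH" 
V = 55.3 mL, pH = 8.17

(a) At equivalence: moles acid = moles base.
moles acid = 0.21 × 0.05 = 0.0105 mol; V_NaOH = 0.0105/0.19 = 0.05526 L = 55.3 mL.
(b) At equivalence, all acid → conjugate base A⁻ at [A⁻] = 0.0105/0.1053 = 0.09975 M.
Kb = Kw/Ka = 1.0e-14/4.50e-04 = 2.222e-11; [OH⁻] = √(Kb·[A⁻]) = 1.489e-06; pOH = 5.83; pH = 14 − pOH = 8.17.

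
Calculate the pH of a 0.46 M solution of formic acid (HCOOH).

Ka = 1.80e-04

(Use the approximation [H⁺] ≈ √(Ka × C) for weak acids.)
pH = 2.04

[H⁺] = √(Ka × C) = √(1.80e-04 × 0.46) = 9.0995e-03. pH = -log(9.0995e-03)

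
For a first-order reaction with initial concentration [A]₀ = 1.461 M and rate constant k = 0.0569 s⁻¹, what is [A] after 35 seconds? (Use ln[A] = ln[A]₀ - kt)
0.1994 M

ln[A] = ln[A]₀ - k·t = ln(1.461) - (0.0569)·(35) = 0.3791 - 1.9915 = -1.6124
[A] = e^(-1.6124) = 0.1994 M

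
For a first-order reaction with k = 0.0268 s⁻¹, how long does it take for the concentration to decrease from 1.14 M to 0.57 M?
25.86 s

From ln[A] = ln[A]₀ - k·t: t = ln([A]₀/[A])/k = ln(1.14/0.57)/0.0268 = ln(2.0000)/0.0268 = 0.6931/0.0268 = 25.86 s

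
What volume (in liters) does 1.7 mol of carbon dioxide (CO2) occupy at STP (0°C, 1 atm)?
At STP, 1 mol of gas occupies 22.4 L
Volume = 1.7 mol × 22.4 L/mol = 38.08 L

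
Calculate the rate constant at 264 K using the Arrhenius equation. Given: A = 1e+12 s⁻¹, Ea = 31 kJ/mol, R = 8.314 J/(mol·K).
7.35e+05 s⁻¹

k = A·exp(-Ea/(R·T)) = 1e+12·exp(-31000/(8.314·264)) = 1e+12·exp(-14.1237) = 1e+12·7.3479e-07 = 7.35e+05 s⁻¹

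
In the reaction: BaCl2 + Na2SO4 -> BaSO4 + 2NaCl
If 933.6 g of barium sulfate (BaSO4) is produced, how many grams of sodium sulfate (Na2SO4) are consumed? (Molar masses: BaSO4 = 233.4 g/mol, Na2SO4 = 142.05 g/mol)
Moles of BaSO4 = 933.6 g ÷ 233.4 g/mol = 4 mol
Mole ratio: 1 mol Na2SO4 / 1 mol BaSO4
Moles of Na2SO4 = 4 × (1/1) = 4 mol
Mass of Na2SO4 = 4 mol × 142.05 g/mol = 568.2 g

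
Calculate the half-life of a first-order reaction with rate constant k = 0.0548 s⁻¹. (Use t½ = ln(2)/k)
12.65 s

t½ = ln(2)/k = 0.6931/0.0548 = 12.65 s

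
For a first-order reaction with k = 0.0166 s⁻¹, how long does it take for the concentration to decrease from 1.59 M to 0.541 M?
64.94 s

From ln[A] = ln[A]₀ - k·t: t = ln([A]₀/[A])/k = ln(1.59/0.541)/0.0166 = ln(2.9390)/0.0166 = 1.0781/0.0166 = 64.94 s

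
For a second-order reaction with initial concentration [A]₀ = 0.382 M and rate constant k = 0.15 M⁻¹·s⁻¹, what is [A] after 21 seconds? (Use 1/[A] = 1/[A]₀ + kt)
0.1734 M

1/[A] = 1/[A]₀ + k·t = 1/0.382 + (0.15)·(21) = 2.6178 + 3.1500 = 5.7678
[A] = 1/5.7678 = 0.1734 M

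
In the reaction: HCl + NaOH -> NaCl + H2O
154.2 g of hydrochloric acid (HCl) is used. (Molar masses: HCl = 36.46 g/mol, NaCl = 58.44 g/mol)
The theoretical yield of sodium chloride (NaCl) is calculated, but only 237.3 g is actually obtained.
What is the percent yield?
Moles of HCl = 154.2 g ÷ 36.46 g/mol = 4.22929 mol
Mole ratio: 1 mol NaCl / 1 mol HCl
Moles of NaCl = 4.22929 × (1/1) = 4.22929 mol
Theoretical yield = 4.22929 mol × 58.44 g/mol = 247.16 g
Actual yield = 237.3 g
Percent yield = (237.3 / 247.16) × 100% = 96.0%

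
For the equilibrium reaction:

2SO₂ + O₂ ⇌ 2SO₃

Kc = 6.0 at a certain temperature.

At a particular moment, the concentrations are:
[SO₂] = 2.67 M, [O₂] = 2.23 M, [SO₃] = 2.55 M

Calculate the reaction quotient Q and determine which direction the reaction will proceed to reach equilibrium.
Q = 0.409, Q < K, reaction proceeds forward (toward products)

Q = ([SO₃]^2) / ([SO₂]^2 × [O₂])
  = ((2.55)^2) / ((2.67)^2·(2.23)) = 6.5025/15.897 = 0.409
Since Q = 0.409 < Kc = 6.0, the reaction proceeds forward (toward products) to reach equilibrium.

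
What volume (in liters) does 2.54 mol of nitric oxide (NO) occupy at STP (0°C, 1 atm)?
At STP, 1 mol of gas occupies 22.4 L
Volume = 2.54 mol × 22.4 L/mol = 56.90 L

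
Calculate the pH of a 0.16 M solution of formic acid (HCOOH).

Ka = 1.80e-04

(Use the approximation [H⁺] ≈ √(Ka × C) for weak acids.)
pH = 2.27

[H⁺] = √(Ka × C) = √(1.80e-04 × 0.16) = 5.3666e-03. pH = -log(5.3666e-03)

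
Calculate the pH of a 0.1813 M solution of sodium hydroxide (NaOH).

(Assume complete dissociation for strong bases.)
pH = 13.26

[OH⁻] = 0.1813 M for strong base. pOH = -log[OH⁻] = 0.74, pH = 14 - pOH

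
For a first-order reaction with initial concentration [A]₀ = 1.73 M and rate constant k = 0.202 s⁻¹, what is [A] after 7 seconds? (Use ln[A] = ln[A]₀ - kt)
0.4207 M

ln[A] = ln[A]₀ - k·t = ln(1.73) - (0.202)·(7) = 0.5481 - 1.4140 = -0.8659
[A] = e^(-0.8659) = 0.4207 M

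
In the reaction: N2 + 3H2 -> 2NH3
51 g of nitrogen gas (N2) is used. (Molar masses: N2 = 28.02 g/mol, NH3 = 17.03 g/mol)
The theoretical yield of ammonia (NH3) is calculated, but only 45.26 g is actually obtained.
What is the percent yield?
Moles of N2 = 51 g ÷ 28.02 g/mol = 1.82013 mol
Mole ratio: 2 mol NH3 / 1 mol N2
Moles of NH3 = 1.82013 × (2/1) = 3.64026 mol
Theoretical yield = 3.64026 mol × 17.03 g/mol = 61.994 g
Actual yield = 45.26 g
Percent yield = (45.26 / 61.994) × 100% = 73.0%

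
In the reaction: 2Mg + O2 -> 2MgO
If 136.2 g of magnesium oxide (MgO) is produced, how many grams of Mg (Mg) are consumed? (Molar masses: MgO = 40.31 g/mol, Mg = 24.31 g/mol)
Moles of MgO = 136.2 g ÷ 40.31 g/mol = 3.37881 mol
Mole ratio: 2 mol Mg / 2 mol MgO
Moles of Mg = 3.37881 × (2/2) = 3.37881 mol
Mass of Mg = 3.37881 mol × 24.31 g/mol = 82.14 g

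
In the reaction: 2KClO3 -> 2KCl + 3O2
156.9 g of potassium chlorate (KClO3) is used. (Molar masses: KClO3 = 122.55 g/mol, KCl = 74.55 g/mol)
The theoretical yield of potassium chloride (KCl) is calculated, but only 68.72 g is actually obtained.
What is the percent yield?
Moles of KClO3 = 156.9 g ÷ 122.55 g/mol = 1.28029 mol
Mole ratio: 2 mol KCl / 2 mol KClO3
Moles of KCl = 1.28029 × (2/2) = 1.28029 mol
Theoretical yield = 1.28029 mol × 74.55 g/mol = 95.446 g
Actual yield = 68.72 g
Percent yield = (68.72 / 95.446) × 100% = 72.0%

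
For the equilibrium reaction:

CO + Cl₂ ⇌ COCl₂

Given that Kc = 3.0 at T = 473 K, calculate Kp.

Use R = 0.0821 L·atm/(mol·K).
K_p = 0.0773

Δn = (moles gaseous products) − (moles gaseous reactants) = -1
T = 473 K; RT = 0.0821 × 473 = 38.8333
Kp = Kc·(RT)^Δn = 3.0 × (38.8333)^-1 = 3.0 × 0.0257511 = 0.0773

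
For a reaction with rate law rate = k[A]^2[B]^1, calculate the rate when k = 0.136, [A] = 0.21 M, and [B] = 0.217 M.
0.001301 M/s

rate = k·[A]^2·[B]^1 = 0.136·(0.21)^2·(0.217)^1 = 0.136·0.0441·0.217 = 0.001301 M/s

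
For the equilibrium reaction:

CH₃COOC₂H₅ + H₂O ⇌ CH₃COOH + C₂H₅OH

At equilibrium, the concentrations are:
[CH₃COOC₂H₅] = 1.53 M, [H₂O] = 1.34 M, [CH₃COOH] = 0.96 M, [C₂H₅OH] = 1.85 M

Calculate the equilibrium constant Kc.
K_c = 0.8663

Kc = ([CH₃COOH] × [C₂H₅OH]) / ([CH₃COOC₂H₅] × [H₂O])
   = ((0.96)·(1.85)) / ((1.53)·(1.34))
   = 1.776 / 2.0502 = 0.8663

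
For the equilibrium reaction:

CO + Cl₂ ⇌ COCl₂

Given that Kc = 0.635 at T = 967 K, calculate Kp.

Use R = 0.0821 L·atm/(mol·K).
K_p = 0.0080

Δn = (moles gaseous products) − (moles gaseous reactants) = -1
T = 967 K; RT = 0.0821 × 967 = 79.3907
Kp = Kc·(RT)^Δn = 0.635 × (79.3907)^-1 = 0.635 × 0.0125959 = 0.0080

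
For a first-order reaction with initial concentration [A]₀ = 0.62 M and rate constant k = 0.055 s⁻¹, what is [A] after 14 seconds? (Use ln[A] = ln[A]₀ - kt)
0.2871 M

ln[A] = ln[A]₀ - k·t = ln(0.62) - (0.055)·(14) = -0.4780 - 0.7700 = -1.2480
[A] = e^(-1.2480) = 0.2871 M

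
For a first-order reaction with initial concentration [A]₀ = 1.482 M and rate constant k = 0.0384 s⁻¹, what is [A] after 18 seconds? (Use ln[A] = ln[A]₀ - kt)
0.7424 M

ln[A] = ln[A]₀ - k·t = ln(1.482) - (0.0384)·(18) = 0.3934 - 0.6912 = -0.2978
[A] = e^(-0.2978) = 0.7424 M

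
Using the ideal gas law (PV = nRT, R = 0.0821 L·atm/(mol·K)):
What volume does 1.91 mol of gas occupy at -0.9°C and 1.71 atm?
T = -0.9°C + 273.15 = 272.25 K
V = nRT/P = (1.91 × 0.0821 × 272.25) / 1.71
V = 24.97 L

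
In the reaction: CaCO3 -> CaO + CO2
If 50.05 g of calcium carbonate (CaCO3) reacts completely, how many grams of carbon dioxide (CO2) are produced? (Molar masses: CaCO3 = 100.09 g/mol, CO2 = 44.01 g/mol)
Moles of CaCO3 = 50.05 g ÷ 100.09 g/mol = 0.50005 mol
Mole ratio: 1 mol CO2 / 1 mol CaCO3
Moles of CO2 = 0.50005 × (1/1) = 0.50005 mol
Mass of CO2 = 0.50005 mol × 44.01 g/mol = 22.01 g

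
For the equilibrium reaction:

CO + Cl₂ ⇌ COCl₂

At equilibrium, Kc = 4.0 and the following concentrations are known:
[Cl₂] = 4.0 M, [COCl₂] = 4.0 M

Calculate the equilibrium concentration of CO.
[CO] = 0.2500 M

Kc = ([COCl₂]) / ([CO] × [Cl₂]) = 4.0
[CO]^1 = (product terms)/(Kc · other reactant terms) = 4 / (4.0 · 4) = 0.25
[CO] = 0.2500 M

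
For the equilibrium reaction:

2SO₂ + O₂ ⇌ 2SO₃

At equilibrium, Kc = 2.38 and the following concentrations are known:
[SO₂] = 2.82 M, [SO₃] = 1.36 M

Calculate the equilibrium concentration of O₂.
[O₂] = 0.0977 M

Kc = ([SO₃]^2) / ([SO₂]^2 × [O₂]) = 2.38
[O₂]^1 = (product terms)/(Kc · other reactant terms) = 1.8496 / (2.38 · 7.9524) = 0.097724
[O₂] = 0.0977 M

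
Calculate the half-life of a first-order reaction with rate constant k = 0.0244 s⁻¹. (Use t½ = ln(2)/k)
28.41 s

t½ = ln(2)/k = 0.6931/0.0244 = 28.41 s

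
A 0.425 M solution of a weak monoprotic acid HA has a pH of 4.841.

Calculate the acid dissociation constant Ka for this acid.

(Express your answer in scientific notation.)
K_a = 4.89e-10

[H⁺] = 10^(−pH) = 10^(−4.841) = 1.442e-05 M. For HA ⇌ H⁺ + A⁻, Ka = x²/(C − x) = (1.442e-05)²/(0.425 − 1.442e-05) = 4.89e-10.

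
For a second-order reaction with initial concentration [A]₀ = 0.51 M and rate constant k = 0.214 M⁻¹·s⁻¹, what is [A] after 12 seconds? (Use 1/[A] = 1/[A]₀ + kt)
0.2208 M

1/[A] = 1/[A]₀ + k·t = 1/0.51 + (0.214)·(12) = 1.9608 + 2.5680 = 4.5288
[A] = 1/4.5288 = 0.2208 M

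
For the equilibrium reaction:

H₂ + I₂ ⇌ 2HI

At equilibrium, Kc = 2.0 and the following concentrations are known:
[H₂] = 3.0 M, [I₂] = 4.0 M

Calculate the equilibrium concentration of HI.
[HI] = 4.8990 M

Kc = ([HI]^2) / ([H₂] × [I₂]) = 2.0
[HI]^2 = Kc · (reactant terms)/(other product terms) = 2.0 · 12 / 1 = 24
[HI] = (24)^(1/2) = 4.8990 M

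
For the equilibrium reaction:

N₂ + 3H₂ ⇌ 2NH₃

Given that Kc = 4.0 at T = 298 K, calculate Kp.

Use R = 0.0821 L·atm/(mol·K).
K_p = 0.0067

Δn = (moles gaseous products) − (moles gaseous reactants) = -2
T = 298 K; RT = 0.0821 × 298 = 24.4658
Kp = Kc·(RT)^Δn = 4.0 × (24.4658)^-2 = 4.0 × 0.00167063 = 0.0067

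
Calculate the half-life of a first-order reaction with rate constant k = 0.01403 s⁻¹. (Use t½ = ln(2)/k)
49.40 s

t½ = ln(2)/k = 0.6931/0.01403 = 49.40 s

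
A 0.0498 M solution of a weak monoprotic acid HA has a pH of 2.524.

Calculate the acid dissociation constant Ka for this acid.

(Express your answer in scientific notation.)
K_a = 1.91e-04

[H⁺] = 10^(−pH) = 10^(−2.524) = 2.992e-03 M. For HA ⇌ H⁺ + A⁻, Ka = x²/(C − x) = (2.992e-03)²/(0.0498 − 2.992e-03) = 1.91e-04.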